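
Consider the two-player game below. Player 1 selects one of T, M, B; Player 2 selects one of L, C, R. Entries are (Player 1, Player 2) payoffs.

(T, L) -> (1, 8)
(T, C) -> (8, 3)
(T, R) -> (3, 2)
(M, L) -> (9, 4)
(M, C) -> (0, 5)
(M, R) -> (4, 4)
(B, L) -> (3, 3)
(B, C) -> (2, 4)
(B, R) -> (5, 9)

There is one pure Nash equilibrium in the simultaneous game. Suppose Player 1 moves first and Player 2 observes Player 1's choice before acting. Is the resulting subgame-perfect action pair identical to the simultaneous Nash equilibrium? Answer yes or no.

Player 2 best-responds to each possible Player 1 move:
- T: Player 2 compares 8, 3, 2 and picks L; Player 1 would get 1.
- M: Player 2 compares 4, 5, 4 and picks C; Player 1 would get 0.
- B: Player 2 compares 3, 4, 9 and picks R; Player 1 would get 5.
Player 1's induced payoffs are 1, 0, 5, so Player 1 commits to B. Subgame-perfect outcome: (B, R) with payoffs (5, 9).
Now find the simultaneous Nash equilibrium.
Player 1's best replies: L→M; C→T; R→B.
Player 2's best replies: T→L; M→C; B→R.
Only (B, R) has each player best-responding; Nash payoffs (5, 9).
Sequential outcome (B, R) coincides with the Nash profile (B, R).

yes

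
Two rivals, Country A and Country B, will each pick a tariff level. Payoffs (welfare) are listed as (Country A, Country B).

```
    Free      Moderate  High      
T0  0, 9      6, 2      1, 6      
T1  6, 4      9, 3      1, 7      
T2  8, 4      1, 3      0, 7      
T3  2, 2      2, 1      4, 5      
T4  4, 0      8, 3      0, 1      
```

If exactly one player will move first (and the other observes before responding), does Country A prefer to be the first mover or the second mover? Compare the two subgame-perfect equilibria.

If Country A leads: Country B's best replies are T0→Free, T1→High, T2→High, T3→High, T4→Moderate; Country A's induced payoffs 0, 1, 0, 4, 8; outcome (T4, Moderate), payoffs (8, 3).
If Country B leads: Country A's best replies are Free→T2, Moderate→T1, High→T3; Country B's induced payoffs 4, 3, 5; outcome (T3, High), payoffs (4, 5).
Country A gets 8 moving first and 4 moving second, so Country A prefers to move first.

first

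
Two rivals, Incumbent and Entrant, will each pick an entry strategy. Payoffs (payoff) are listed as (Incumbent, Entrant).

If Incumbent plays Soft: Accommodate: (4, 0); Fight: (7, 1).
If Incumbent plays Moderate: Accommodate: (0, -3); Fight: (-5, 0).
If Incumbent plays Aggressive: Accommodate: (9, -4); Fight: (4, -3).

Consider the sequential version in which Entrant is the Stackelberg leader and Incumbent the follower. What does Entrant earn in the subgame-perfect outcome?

1

Incumbent best-responds to each possible Entrant move:
- Accommodate → Incumbent plays Aggressive (best of 4, 0, 9); Entrant gets -4.
- Fight → Incumbent plays Soft (best of 7, -5, 4); Entrant gets 1.
Among -4, 1, the best is 1 at Fight. Subgame-perfect outcome: (Soft, Fight) with payoffs (7, 1).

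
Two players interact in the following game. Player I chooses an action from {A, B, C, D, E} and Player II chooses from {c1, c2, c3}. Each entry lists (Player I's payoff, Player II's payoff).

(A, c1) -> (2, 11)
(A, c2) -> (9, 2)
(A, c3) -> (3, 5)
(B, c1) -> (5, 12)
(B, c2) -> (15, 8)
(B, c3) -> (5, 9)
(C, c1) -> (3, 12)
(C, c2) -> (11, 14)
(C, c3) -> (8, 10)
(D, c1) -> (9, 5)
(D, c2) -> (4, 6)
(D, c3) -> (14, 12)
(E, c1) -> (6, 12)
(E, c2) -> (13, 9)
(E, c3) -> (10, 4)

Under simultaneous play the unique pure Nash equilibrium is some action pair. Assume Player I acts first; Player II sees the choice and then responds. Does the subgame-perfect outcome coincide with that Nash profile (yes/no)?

Solve by backward induction (Player I leads).
- A: Player II compares 11, 2, 5 and picks c1; Player I would get 2.
- B: Player II compares 12, 8, 9 and picks c1; Player I would get 5.
- C: Player II compares 12, 14, 10 and picks c2; Player I would get 11.
- D: Player II compares 5, 6, 12 and picks c3; Player I would get 14.
- E: Player II compares 12, 9, 4 and picks c1; Player I would get 6.
Maximizing over 2, 5, 11, 14, 6, Player I chooses D. Subgame-perfect outcome: (D, c3) with payoffs (14, 12).
For the simultaneous game, intersect best replies.
Player I's best replies: c1→D; c2→B; c3→D.
Player II's best replies: A→c1; B→c1; C→c2; D→c3; E→c1.
The unique mutual best reply is (D, c3), giving (14, 12).
Sequential outcome (D, c3) coincides with the Nash profile (D, c3).

yes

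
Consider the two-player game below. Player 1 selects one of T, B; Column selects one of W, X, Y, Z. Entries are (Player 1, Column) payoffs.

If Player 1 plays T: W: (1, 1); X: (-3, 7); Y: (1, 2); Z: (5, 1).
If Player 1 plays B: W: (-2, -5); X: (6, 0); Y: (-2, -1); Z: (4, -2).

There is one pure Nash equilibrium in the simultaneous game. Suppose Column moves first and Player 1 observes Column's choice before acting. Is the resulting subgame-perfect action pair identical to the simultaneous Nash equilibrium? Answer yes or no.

Work backward from Player 1's decision.
- W: BR = T, leader payoff 1.
- X: BR = B, leader payoff 0.
- Y: BR = T, leader payoff 2.
- Z: BR = T, leader payoff 1.
Maximizing over 1, 0, 2, 1, Column chooses Y. Subgame-perfect outcome: (T, Y) with payoffs (1, 2).
Now find the simultaneous Nash equilibrium.
Player 1's best replies: W→T; X→B; Y→T; Z→T.
Column's best replies: T→X; B→X.
Only (B, X) has each player best-responding; Nash payoffs (6, 0).
Sequential outcome (T, Y) differs from the Nash profile (B, X).

no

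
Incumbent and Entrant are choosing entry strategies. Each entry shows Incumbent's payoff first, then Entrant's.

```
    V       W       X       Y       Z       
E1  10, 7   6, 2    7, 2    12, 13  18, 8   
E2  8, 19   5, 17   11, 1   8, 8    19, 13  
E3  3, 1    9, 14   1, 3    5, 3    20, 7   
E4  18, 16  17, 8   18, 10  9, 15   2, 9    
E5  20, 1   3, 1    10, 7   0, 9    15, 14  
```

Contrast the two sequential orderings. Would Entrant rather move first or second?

second

If Incumbent leads: Entrant's best replies are E1→Y, E2→V, E3→W, E4→V, E5→Z; Incumbent's induced payoffs 12, 8, 9, 18, 15; outcome (E4, V), payoffs (18, 16).
If Entrant leads: Incumbent's best replies are V→E5, W→E4, X→E4, Y→E1, Z→E3; Entrant's induced payoffs 1, 8, 10, 13, 7; outcome (E1, Y), payoffs (12, 13).
Entrant gets 13 moving first and 16 moving second, so Entrant prefers to move second.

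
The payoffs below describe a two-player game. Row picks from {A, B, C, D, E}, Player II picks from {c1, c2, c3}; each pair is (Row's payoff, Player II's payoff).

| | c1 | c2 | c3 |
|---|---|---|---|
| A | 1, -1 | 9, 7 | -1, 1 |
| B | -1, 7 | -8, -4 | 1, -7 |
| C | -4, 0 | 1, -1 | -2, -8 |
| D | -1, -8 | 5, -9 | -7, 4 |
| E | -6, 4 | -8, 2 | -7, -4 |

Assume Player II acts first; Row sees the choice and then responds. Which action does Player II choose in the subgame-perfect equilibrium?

Backward induction with Player II moving first.
- c1 → Row plays A (best of 1, -1, -4, -1, -6); Player II gets -1.
- c2 → Row plays A (best of 9, -8, 1, 5, -8); Player II gets 7.
- c3 → Row plays B (best of -1, 1, -2, -7, -7); Player II gets -7.
Among -1, 7, -7, the best is 7 at c2. Subgame-perfect outcome: (A, c2) with payoffs (9, 7).

c2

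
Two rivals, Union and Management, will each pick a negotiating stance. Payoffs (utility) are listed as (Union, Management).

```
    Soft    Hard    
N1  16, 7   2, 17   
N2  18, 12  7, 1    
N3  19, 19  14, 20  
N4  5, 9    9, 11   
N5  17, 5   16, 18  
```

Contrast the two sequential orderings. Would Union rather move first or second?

second

If Union leads: Management's best replies are N1→Hard, N2→Soft, N3→Hard, N4→Hard, N5→Hard; Union's induced payoffs 2, 18, 14, 9, 16; outcome (N2, Soft), payoffs (18, 12).
If Management leads: Union's best replies are Soft→N3, Hard→N5; Management's induced payoffs 19, 18; outcome (N3, Soft), payoffs (19, 19).
Union gets 18 moving first and 19 moving second, so Union prefers to move second.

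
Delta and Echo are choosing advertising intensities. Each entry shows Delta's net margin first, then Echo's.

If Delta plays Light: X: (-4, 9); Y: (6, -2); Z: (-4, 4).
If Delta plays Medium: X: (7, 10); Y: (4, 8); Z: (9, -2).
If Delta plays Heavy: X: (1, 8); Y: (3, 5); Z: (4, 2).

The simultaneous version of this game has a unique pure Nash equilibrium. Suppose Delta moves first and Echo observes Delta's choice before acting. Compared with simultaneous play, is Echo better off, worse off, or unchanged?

unchanged

Solve by backward induction (Delta leads).
- Light: BR = X, leader payoff -4.
- Medium: BR = X, leader payoff 7.
- Heavy: BR = X, leader payoff 1.
Among -4, 7, 1, the best is 7 at Medium. Subgame-perfect outcome: (Medium, X) with payoffs (7, 10).
For the simultaneous game, intersect best replies.
Delta's best replies: X→Medium; Y→Light; Z→Medium.
Echo's best replies: Light→X; Medium→X; Heavy→X.
The unique mutual best reply is (Medium, X), giving (7, 10).
Echo earns 10 sequentially versus 10 at the Nash outcome: unchanged.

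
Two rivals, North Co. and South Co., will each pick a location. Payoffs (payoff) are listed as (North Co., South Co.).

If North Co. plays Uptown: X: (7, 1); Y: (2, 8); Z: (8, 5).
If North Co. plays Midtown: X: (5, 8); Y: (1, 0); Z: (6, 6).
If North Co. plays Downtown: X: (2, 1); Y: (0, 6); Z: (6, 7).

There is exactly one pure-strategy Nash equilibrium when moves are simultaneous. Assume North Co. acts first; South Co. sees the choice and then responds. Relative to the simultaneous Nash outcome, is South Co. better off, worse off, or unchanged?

Work backward from South Co.'s decision.
- Uptown → South Co. plays Y (best of 1, 8, 5); North Co. gets 2.
- Midtown → South Co. plays X (best of 8, 0, 6); North Co. gets 5.
- Downtown → South Co. plays Z (best of 1, 6, 7); North Co. gets 6.
Among 2, 5, 6, the best is 6 at Downtown. Subgame-perfect outcome: (Downtown, Z) with payoffs (6, 7).
For the simultaneous game, intersect best replies.
North Co.'s best replies: X→Uptown; Y→Uptown; Z→Uptown.
South Co.'s best replies: Uptown→Y; Midtown→X; Downtown→Z.
Only (Uptown, Y) has each player best-responding; Nash payoffs (2, 8).
South Co. earns 7 sequentially versus 8 at the Nash outcome: worse off.

worse off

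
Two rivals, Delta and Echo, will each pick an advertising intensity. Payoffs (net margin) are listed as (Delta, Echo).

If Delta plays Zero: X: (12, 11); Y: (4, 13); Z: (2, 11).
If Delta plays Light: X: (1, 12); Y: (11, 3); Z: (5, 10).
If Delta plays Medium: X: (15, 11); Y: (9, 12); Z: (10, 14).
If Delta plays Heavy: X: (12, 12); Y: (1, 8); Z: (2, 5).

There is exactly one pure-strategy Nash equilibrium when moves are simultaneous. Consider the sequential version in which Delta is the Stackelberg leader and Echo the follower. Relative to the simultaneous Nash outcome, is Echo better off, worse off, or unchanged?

Backward induction with Delta moving first.
- Zero: BR = Y, leader payoff 4.
- Light: BR = X, leader payoff 1.
- Medium: BR = Z, leader payoff 10.
- Heavy: BR = X, leader payoff 12.
Among 4, 1, 10, 12, the best is 12 at Heavy. Subgame-perfect outcome: (Heavy, X) with payoffs (12, 12).
For the simultaneous game, intersect best replies.
Delta's best replies: X→Medium; Y→Light; Z→Medium.
Echo's best replies: Zero→Y; Light→X; Medium→Z; Heavy→X.
Only (Medium, Z) has each player best-responding; Nash payoffs (10, 14).
Echo earns 12 sequentially versus 14 at the Nash outcome: worse off.

worse off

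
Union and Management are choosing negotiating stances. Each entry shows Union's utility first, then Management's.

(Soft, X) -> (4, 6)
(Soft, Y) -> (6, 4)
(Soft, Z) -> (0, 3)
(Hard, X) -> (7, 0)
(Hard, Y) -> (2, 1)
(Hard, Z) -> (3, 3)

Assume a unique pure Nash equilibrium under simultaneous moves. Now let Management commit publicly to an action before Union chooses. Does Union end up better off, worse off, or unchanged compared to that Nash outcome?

better off

Solve by backward induction (Management leads).
- X: Union compares 4, 7 and picks Hard; Management would get 0.
- Y: Union compares 6, 2 and picks Soft; Management would get 4.
- Z: Union compares 0, 3 and picks Hard; Management would get 3.
Management's induced payoffs are 0, 4, 3, so Management commits to Y. Subgame-perfect outcome: (Soft, Y) with payoffs (6, 4).
Now find the simultaneous Nash equilibrium.
Union's best replies: X→Hard; Y→Soft; Z→Hard.
Management's best replies: Soft→X; Hard→Z.
Only (Hard, Z) has each player best-responding; Nash payoffs (3, 3).
Union earns 6 sequentially versus 3 at the Nash outcome: better off.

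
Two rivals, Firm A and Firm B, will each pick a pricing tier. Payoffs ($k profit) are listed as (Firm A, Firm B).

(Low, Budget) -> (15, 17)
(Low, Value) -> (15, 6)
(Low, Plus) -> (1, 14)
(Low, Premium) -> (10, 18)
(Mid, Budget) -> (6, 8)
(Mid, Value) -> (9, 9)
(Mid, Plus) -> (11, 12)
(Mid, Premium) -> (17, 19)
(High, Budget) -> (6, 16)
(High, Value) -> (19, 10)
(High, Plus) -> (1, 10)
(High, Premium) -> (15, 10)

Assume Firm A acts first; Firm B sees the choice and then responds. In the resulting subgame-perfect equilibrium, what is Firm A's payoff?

Backward induction with Firm A moving first.
- Low: Firm B compares 17, 6, 14, 18 and picks Premium; Firm A would get 10.
- Mid: Firm B compares 8, 9, 12, 19 and picks Premium; Firm A would get 17.
- High: Firm B compares 16, 10, 10, 10 and picks Budget; Firm A would get 6.
Maximizing over 10, 17, 6, Firm A chooses Mid. Subgame-perfect outcome: (Mid, Premium) with payoffs (17, 19).

17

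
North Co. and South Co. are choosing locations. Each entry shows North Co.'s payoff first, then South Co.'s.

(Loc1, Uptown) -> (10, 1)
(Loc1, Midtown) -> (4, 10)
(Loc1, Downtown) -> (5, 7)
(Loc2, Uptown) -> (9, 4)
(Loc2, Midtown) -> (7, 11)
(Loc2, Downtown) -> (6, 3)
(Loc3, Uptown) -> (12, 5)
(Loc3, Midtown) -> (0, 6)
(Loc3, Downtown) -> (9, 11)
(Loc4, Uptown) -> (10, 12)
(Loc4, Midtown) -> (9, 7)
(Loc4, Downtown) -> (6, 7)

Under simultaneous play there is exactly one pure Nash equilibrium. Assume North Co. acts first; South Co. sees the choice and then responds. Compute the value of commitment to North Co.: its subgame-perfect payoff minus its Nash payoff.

1

Work backward from South Co.'s decision.
- Loc1: South Co. compares 1, 10, 7 and picks Midtown; North Co. would get 4.
- Loc2: South Co. compares 4, 11, 3 and picks Midtown; North Co. would get 7.
- Loc3: South Co. compares 5, 6, 11 and picks Downtown; North Co. would get 9.
- Loc4: South Co. compares 12, 7, 7 and picks Uptown; North Co. would get 10.
Among 4, 7, 9, 10, the best is 10 at Loc4. Subgame-perfect outcome: (Loc4, Uptown) with payoffs (10, 12).
Now find the simultaneous Nash equilibrium.
North Co.'s best replies: Uptown→Loc3; Midtown→Loc4; Downtown→Loc3.
South Co.'s best replies: Loc1→Midtown; Loc2→Midtown; Loc3→Downtown; Loc4→Uptown.
The unique mutual best reply is (Loc3, Downtown), giving (9, 11).
North Co.'s commitment gain: 10 − 9 = 1.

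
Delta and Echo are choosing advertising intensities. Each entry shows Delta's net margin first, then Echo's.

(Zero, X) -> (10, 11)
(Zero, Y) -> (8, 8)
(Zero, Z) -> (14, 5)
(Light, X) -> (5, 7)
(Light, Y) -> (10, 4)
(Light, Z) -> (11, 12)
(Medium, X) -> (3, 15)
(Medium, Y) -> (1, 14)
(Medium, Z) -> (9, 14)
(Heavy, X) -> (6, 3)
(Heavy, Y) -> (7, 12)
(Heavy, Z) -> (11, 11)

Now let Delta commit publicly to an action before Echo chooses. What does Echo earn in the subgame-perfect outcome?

12

Echo best-responds to each possible Delta move:
- Zero: Echo compares 11, 8, 5 and picks X; Delta would get 10.
- Light: Echo compares 7, 4, 12 and picks Z; Delta would get 11.
- Medium: Echo compares 15, 14, 14 and picks X; Delta would get 3.
- Heavy: Echo compares 3, 12, 11 and picks Y; Delta would get 7.
Maximizing over 10, 11, 3, 7, Delta chooses Light. Subgame-perfect outcome: (Light, Z) with payoffs (11, 12).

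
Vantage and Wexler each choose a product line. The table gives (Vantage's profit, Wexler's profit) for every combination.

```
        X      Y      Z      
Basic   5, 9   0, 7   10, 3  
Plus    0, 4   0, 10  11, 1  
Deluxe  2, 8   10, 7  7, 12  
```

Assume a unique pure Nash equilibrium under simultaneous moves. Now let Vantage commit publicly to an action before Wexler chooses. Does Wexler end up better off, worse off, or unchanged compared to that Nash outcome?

Work backward from Wexler's decision.
- Basic: BR = X, leader payoff 5.
- Plus: BR = Y, leader payoff 0.
- Deluxe: BR = Z, leader payoff 7.
Among 5, 0, 7, the best is 7 at Deluxe. Subgame-perfect outcome: (Deluxe, Z) with payoffs (7, 12).
Now find the simultaneous Nash equilibrium.
Vantage's best replies: X→Basic; Y→Deluxe; Z→Plus.
Wexler's best replies: Basic→X; Plus→Y; Deluxe→Z.
Only (Basic, X) has each player best-responding; Nash payoffs (5, 9).
Wexler earns 12 sequentially versus 9 at the Nash outcome: better off.

better off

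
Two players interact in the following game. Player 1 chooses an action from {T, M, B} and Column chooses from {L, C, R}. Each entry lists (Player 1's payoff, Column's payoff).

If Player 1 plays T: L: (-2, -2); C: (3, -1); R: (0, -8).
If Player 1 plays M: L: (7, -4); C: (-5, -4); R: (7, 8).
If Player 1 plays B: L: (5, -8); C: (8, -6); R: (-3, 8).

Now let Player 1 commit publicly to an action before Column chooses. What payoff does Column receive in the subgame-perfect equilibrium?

8

Backward induction with Player 1 moving first.
- T: BR = C, leader payoff 3.
- M: BR = R, leader payoff 7.
- B: BR = R, leader payoff -3.
Maximizing over 3, 7, -3, Player 1 chooses M. Subgame-perfect outcome: (M, R) with payoffs (7, 8).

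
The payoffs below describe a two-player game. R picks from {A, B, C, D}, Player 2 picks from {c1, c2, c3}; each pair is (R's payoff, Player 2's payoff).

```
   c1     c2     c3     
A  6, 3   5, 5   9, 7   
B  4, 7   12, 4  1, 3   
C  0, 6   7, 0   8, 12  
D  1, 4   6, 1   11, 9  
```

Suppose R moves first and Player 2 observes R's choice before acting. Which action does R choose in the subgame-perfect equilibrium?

Backward induction with R moving first.
- A: BR = c3, leader payoff 9.
- B: BR = c1, leader payoff 4.
- C: BR = c3, leader payoff 8.
- D: BR = c3, leader payoff 11.
Among 9, 4, 8, 11, the best is 11 at D. Subgame-perfect outcome: (D, c3) with payoffs (11, 9).

D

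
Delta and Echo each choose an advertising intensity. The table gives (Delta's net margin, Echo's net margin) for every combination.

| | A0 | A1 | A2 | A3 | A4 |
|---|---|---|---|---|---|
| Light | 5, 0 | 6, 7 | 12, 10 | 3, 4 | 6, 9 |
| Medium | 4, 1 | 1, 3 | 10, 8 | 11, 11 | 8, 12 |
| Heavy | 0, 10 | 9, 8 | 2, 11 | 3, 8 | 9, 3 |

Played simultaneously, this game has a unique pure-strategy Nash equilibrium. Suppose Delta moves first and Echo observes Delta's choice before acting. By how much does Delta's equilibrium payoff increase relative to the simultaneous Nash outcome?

Echo best-responds to each possible Delta move:
- Light: Echo compares 0, 7, 10, 4, 9 and picks A2; Delta would get 12.
- Medium: Echo compares 1, 3, 8, 11, 12 and picks A4; Delta would get 8.
- Heavy: Echo compares 10, 8, 11, 8, 3 and picks A2; Delta would get 2.
Delta's induced payoffs are 12, 8, 2, so Delta commits to Light. Subgame-perfect outcome: (Light, A2) with payoffs (12, 10).
For the simultaneous game, intersect best replies.
Delta's best replies: A0→Light; A1→Heavy; A2→Light; A3→Medium; A4→Heavy.
Echo's best replies: Light→A2; Medium→A4; Heavy→A2.
Only (Light, A2) has each player best-responding; Nash payoffs (12, 10).
Delta's commitment gain: 12 − 12 = 0.

0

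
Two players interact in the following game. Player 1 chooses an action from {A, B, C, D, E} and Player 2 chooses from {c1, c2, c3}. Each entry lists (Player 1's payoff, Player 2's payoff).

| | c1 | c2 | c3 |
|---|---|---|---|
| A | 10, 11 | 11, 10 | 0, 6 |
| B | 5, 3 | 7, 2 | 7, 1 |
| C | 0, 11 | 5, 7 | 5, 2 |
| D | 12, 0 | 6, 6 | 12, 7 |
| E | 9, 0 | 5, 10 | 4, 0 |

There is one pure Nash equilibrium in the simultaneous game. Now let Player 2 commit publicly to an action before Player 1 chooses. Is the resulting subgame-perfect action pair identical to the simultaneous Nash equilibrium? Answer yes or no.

no

Work backward from Player 1's decision.
- c1 → Player 1 plays D (best of 10, 5, 0, 12, 9); Player 2 gets 0.
- c2 → Player 1 plays A (best of 11, 7, 5, 6, 5); Player 2 gets 10.
- c3 → Player 1 plays D (best of 0, 7, 5, 12, 4); Player 2 gets 7.
Among 0, 10, 7, the best is 10 at c2. Subgame-perfect outcome: (A, c2) with payoffs (11, 10).
For the simultaneous game, intersect best replies.
Player 1's best replies: c1→D; c2→A; c3→D.
Player 2's best replies: A→c1; B→c1; C→c1; D→c3; E→c2.
The unique mutual best reply is (D, c3), giving (12, 7).
Sequential outcome (A, c2) differs from the Nash profile (D, c3).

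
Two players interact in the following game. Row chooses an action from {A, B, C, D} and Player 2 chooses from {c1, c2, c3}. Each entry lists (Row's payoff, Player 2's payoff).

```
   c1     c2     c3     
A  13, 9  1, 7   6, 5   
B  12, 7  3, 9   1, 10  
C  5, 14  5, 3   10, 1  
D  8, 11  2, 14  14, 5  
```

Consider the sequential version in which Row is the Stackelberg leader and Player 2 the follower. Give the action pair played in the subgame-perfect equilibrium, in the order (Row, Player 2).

(A, c1)

Backward induction with Row moving first.
- A: BR = c1, leader payoff 13.
- B: BR = c3, leader payoff 1.
- C: BR = c1, leader payoff 5.
- D: BR = c2, leader payoff 2.
Row's induced payoffs are 13, 1, 5, 2, so Row commits to A. Subgame-perfect outcome: (A, c1) with payoffs (13, 9).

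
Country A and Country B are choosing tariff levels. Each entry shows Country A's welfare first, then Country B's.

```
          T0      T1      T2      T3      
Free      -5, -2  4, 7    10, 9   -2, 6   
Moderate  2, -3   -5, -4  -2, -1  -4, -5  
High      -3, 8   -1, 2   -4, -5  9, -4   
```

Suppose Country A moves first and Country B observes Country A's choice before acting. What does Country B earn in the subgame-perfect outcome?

9

Backward induction with Country A moving first.
- Free: BR = T2, leader payoff 10.
- Moderate: BR = T2, leader payoff -2.
- High: BR = T0, leader payoff -3.
Country A's induced payoffs are 10, -2, -3, so Country A commits to Free. Subgame-perfect outcome: (Free, T2) with payoffs (10, 9).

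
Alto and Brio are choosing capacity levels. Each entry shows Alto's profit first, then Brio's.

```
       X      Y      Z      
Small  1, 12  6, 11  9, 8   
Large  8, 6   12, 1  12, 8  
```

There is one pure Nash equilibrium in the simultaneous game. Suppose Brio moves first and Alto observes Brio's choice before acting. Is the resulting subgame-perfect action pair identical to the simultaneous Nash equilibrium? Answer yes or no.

yes

Solve by backward induction (Brio leads).
- X: Alto compares 1, 8 and picks Large; Brio would get 6.
- Y: Alto compares 6, 12 and picks Large; Brio would get 1.
- Z: Alto compares 9, 12 and picks Large; Brio would get 8.
Among 6, 1, 8, the best is 8 at Z. Subgame-perfect outcome: (Large, Z) with payoffs (12, 8).
Now find the simultaneous Nash equilibrium.
Alto's best replies: X→Large; Y→Large; Z→Large.
Brio's best replies: Small→X; Large→Z.
The unique mutual best reply is (Large, Z), giving (12, 8).
Sequential outcome (Large, Z) coincides with the Nash profile (Large, Z).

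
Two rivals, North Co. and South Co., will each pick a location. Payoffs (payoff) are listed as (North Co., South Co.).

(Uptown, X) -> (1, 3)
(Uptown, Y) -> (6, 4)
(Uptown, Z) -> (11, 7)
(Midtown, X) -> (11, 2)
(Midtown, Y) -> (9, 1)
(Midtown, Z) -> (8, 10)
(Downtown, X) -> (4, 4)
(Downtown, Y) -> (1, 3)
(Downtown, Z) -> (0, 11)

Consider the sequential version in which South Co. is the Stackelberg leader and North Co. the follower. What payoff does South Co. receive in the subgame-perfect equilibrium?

7

North Co. best-responds to each possible South Co. move:
- X: North Co. compares 1, 11, 4 and picks Midtown; South Co. would get 2.
- Y: North Co. compares 6, 9, 1 and picks Midtown; South Co. would get 1.
- Z: North Co. compares 11, 8, 0 and picks Uptown; South Co. would get 7.
South Co.'s induced payoffs are 2, 1, 7, so South Co. commits to Z. Subgame-perfect outcome: (Uptown, Z) with payoffs (11, 7).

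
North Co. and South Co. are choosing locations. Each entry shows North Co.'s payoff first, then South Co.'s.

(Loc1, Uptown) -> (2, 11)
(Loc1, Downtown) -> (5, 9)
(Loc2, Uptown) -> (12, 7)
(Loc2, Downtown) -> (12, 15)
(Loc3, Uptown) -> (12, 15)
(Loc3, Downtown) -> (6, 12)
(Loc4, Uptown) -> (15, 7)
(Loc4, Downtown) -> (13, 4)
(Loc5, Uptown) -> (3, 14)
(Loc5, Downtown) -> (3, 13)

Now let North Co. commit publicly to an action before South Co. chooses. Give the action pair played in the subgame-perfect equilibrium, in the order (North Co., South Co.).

South Co. best-responds to each possible North Co. move:
- Loc1: BR = Uptown, leader payoff 2.
- Loc2: BR = Downtown, leader payoff 12.
- Loc3: BR = Uptown, leader payoff 12.
- Loc4: BR = Uptown, leader payoff 15.
- Loc5: BR = Uptown, leader payoff 3.
Among 2, 12, 12, 15, 3, the best is 15 at Loc4. Subgame-perfect outcome: (Loc4, Uptown) with payoffs (15, 7).

(Loc4, Uptown)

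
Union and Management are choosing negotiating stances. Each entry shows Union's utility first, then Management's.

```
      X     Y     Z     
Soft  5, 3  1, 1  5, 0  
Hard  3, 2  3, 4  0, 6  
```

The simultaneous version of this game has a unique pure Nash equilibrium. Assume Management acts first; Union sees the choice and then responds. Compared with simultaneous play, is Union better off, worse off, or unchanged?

Work backward from Union's decision.
- X: BR = Soft, leader payoff 3.
- Y: BR = Hard, leader payoff 4.
- Z: BR = Soft, leader payoff 0.
Maximizing over 3, 4, 0, Management chooses Y. Subgame-perfect outcome: (Hard, Y) with payoffs (3, 4).
Now find the simultaneous Nash equilibrium.
Union's best replies: X→Soft; Y→Hard; Z→Soft.
Management's best replies: Soft→X; Hard→Z.
Only (Soft, X) has each player best-responding; Nash payoffs (5, 3).
Union earns 3 sequentially versus 5 at the Nash outcome: worse off.

worse off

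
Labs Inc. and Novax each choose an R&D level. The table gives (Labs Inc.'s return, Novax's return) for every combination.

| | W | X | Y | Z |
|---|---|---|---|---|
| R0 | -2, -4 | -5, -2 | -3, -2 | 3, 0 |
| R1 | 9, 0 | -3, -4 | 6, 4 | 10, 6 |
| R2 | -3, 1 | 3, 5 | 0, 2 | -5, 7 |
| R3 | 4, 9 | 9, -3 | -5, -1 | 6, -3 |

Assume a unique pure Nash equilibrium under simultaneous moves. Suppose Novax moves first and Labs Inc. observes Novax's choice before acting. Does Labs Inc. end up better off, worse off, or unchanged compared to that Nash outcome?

Work backward from Labs Inc.'s decision.
- W: Labs Inc. compares -2, 9, -3, 4 and picks R1; Novax would get 0.
- X: Labs Inc. compares -5, -3, 3, 9 and picks R3; Novax would get -3.
- Y: Labs Inc. compares -3, 6, 0, -5 and picks R1; Novax would get 4.
- Z: Labs Inc. compares 3, 10, -5, 6 and picks R1; Novax would get 6.
Maximizing over 0, -3, 4, 6, Novax chooses Z. Subgame-perfect outcome: (R1, Z) with payoffs (10, 6).
Under simultaneous play:
Labs Inc.'s best replies: W→R1; X→R3; Y→R1; Z→R1.
Novax's best replies: R0→Z; R1→Z; R2→Z; R3→W.
Only (R1, Z) has each player best-responding; Nash payoffs (10, 6).
Labs Inc. earns 10 sequentially versus 10 at the Nash outcome: unchanged.

unchanged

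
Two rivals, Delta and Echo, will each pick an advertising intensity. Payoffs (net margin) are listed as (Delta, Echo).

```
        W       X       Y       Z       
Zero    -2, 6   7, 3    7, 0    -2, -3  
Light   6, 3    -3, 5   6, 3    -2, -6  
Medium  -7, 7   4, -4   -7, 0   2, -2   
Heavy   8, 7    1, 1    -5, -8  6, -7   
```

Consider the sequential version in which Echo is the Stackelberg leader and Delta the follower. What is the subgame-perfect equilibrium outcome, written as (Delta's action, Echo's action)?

(Heavy, W)

Solve by backward induction (Echo leads).
- W: Delta compares -2, 6, -7, 8 and picks Heavy; Echo would get 7.
- X: Delta compares 7, -3, 4, 1 and picks Zero; Echo would get 3.
- Y: Delta compares 7, 6, -7, -5 and picks Zero; Echo would get 0.
- Z: Delta compares -2, -2, 2, 6 and picks Heavy; Echo would get -7.
Among 7, 3, 0, -7, the best is 7 at W. Subgame-perfect outcome: (Heavy, W) with payoffs (8, 7).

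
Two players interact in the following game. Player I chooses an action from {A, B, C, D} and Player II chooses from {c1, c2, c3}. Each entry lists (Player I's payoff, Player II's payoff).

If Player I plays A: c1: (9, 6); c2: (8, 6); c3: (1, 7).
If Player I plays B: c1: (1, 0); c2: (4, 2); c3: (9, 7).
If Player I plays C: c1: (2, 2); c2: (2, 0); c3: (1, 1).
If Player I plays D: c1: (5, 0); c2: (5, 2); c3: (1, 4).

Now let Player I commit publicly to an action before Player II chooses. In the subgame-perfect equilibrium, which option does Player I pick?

Solve by backward induction (Player I leads).
- A → Player II plays c3 (best of 6, 6, 7); Player I gets 1.
- B → Player II plays c3 (best of 0, 2, 7); Player I gets 9.
- C → Player II plays c1 (best of 2, 0, 1); Player I gets 2.
- D → Player II plays c3 (best of 0, 2, 4); Player I gets 1.
Maximizing over 1, 9, 2, 1, Player I chooses B. Subgame-perfect outcome: (B, c3) with payoffs (9, 7).

B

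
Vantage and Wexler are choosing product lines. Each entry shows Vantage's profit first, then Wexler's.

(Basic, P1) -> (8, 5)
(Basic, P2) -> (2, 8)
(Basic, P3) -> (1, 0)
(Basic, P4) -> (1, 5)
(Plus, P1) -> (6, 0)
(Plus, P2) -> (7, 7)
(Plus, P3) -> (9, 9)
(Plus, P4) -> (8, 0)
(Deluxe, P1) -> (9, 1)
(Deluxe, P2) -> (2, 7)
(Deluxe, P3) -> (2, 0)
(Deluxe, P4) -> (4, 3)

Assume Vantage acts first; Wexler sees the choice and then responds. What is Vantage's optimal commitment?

Solve by backward induction (Vantage leads).
- Basic → Wexler plays P2 (best of 5, 8, 0, 5); Vantage gets 2.
- Plus → Wexler plays P3 (best of 0, 7, 9, 0); Vantage gets 9.
- Deluxe → Wexler plays P2 (best of 1, 7, 0, 3); Vantage gets 2.
Among 2, 9, 2, the best is 9 at Plus. Subgame-perfect outcome: (Plus, P3) with payoffs (9, 9).

Plus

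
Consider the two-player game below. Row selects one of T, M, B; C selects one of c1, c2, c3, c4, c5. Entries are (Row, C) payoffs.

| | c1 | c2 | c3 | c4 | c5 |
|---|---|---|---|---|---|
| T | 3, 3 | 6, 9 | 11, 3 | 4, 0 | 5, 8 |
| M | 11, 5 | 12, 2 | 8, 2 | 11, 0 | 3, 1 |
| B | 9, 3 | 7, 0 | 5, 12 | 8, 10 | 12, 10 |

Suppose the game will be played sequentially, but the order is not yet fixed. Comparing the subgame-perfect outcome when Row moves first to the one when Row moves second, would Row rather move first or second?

If Row leads: C's best replies are T→c2, M→c1, B→c3; Row's induced payoffs 6, 11, 5; outcome (M, c1), payoffs (11, 5).
If C leads: Row's best replies are c1→M, c2→M, c3→T, c4→M, c5→B; C's induced payoffs 5, 2, 3, 0, 10; outcome (B, c5), payoffs (12, 10).
Row gets 11 moving first and 12 moving second, so Row prefers to move second.

second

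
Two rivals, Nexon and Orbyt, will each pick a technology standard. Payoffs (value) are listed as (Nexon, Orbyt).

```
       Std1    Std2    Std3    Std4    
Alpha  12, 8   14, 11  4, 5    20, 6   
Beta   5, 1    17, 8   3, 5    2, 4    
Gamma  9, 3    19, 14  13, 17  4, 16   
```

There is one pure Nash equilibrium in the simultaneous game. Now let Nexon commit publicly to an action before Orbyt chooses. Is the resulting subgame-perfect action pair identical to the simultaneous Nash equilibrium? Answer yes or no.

Work backward from Orbyt's decision.
- Alpha: BR = Std2, leader payoff 14.
- Beta: BR = Std2, leader payoff 17.
- Gamma: BR = Std3, leader payoff 13.
Nexon's induced payoffs are 14, 17, 13, so Nexon commits to Beta. Subgame-perfect outcome: (Beta, Std2) with payoffs (17, 8).
Under simultaneous play:
Nexon's best replies: Std1→Alpha; Std2→Gamma; Std3→Gamma; Std4→Alpha.
Orbyt's best replies: Alpha→Std2; Beta→Std2; Gamma→Std3.
Only (Gamma, Std3) has each player best-responding; Nash payoffs (13, 17).
Sequential outcome (Beta, Std2) differs from the Nash profile (Gamma, Std3).

no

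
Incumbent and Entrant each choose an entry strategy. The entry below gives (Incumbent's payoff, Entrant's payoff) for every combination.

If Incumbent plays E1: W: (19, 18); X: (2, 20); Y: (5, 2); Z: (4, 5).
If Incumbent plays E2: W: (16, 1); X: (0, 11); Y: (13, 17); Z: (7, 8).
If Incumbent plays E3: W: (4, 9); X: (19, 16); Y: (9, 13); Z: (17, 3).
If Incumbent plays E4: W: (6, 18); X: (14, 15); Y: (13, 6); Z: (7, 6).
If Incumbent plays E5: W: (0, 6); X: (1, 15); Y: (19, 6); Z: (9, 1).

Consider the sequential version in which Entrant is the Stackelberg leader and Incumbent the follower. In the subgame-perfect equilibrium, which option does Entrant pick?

Backward induction with Entrant moving first.
- W: Incumbent compares 19, 16, 4, 6, 0 and picks E1; Entrant would get 18.
- X: Incumbent compares 2, 0, 19, 14, 1 and picks E3; Entrant would get 16.
- Y: Incumbent compares 5, 13, 9, 13, 19 and picks E5; Entrant would get 6.
- Z: Incumbent compares 4, 7, 17, 7, 9 and picks E3; Entrant would get 3.
Maximizing over 18, 16, 6, 3, Entrant chooses W. Subgame-perfect outcome: (E1, W) with payoffs (19, 18).

W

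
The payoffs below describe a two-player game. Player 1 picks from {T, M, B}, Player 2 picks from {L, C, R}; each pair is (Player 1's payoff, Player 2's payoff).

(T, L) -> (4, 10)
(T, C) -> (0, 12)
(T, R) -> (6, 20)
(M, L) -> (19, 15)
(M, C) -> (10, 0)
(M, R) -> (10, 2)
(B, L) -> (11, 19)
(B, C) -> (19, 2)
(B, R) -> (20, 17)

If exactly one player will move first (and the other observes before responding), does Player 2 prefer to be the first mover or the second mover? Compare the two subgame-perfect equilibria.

first

If Player 1 leads: Player 2's best replies are T→R, M→L, B→L; Player 1's induced payoffs 6, 19, 11; outcome (M, L), payoffs (19, 15).
If Player 2 leads: Player 1's best replies are L→M, C→B, R→B; Player 2's induced payoffs 15, 2, 17; outcome (B, R), payoffs (20, 17).
Player 2 gets 17 moving first and 15 moving second, so Player 2 prefers to move first.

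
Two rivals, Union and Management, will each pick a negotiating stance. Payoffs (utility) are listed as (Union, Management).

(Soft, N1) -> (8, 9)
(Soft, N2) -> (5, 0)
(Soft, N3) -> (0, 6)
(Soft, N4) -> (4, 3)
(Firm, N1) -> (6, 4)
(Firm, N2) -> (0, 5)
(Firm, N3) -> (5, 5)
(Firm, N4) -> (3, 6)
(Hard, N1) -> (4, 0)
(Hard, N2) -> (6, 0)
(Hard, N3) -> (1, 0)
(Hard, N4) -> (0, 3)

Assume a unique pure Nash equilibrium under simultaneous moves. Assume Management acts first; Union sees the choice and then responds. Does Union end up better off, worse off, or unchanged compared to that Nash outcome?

Solve by backward induction (Management leads).
- N1: Union compares 8, 6, 4 and picks Soft; Management would get 9.
- N2: Union compares 5, 0, 6 and picks Hard; Management would get 0.
- N3: Union compares 0, 5, 1 and picks Firm; Management would get 5.
- N4: Union compares 4, 3, 0 and picks Soft; Management would get 3.
Among 9, 0, 5, 3, the best is 9 at N1. Subgame-perfect outcome: (Soft, N1) with payoffs (8, 9).
Now find the simultaneous Nash equilibrium.
Union's best replies: N1→Soft; N2→Hard; N3→Firm; N4→Soft.
Management's best replies: Soft→N1; Firm→N4; Hard→N4.
Only (Soft, N1) has each player best-responding; Nash payoffs (8, 9).
Union earns 8 sequentially versus 8 at the Nash outcome: unchanged.

unchanged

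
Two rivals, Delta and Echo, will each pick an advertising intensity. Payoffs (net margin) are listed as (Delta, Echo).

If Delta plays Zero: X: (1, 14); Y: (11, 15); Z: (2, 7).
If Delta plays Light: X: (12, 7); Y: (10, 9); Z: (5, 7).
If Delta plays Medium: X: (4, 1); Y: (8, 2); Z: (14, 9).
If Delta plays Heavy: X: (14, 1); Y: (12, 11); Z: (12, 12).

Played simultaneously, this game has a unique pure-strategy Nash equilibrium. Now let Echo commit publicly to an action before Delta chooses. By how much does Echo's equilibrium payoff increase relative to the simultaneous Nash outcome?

2

Delta best-responds to each possible Echo move:
- X → Delta plays Heavy (best of 1, 12, 4, 14); Echo gets 1.
- Y → Delta plays Heavy (best of 11, 10, 8, 12); Echo gets 11.
- Z → Delta plays Medium (best of 2, 5, 14, 12); Echo gets 9.
Echo's induced payoffs are 1, 11, 9, so Echo commits to Y. Subgame-perfect outcome: (Heavy, Y) with payoffs (12, 11).
Now find the simultaneous Nash equilibrium.
Delta's best replies: X→Heavy; Y→Heavy; Z→Medium.
Echo's best replies: Zero→Y; Light→Y; Medium→Z; Heavy→Z.
Only (Medium, Z) has each player best-responding; Nash payoffs (14, 9).
Echo's commitment gain: 11 − 9 = 2.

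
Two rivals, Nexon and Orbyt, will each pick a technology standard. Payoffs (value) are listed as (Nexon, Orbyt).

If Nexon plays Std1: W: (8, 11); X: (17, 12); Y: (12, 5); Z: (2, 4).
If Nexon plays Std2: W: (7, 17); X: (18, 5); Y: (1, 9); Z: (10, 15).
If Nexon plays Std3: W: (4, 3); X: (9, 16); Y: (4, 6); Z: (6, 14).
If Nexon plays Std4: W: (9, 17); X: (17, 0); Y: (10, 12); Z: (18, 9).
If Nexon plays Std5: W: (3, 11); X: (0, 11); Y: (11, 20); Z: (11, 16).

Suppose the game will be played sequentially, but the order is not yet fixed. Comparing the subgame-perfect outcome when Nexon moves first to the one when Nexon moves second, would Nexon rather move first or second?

If Nexon leads: Orbyt's best replies are Std1→X, Std2→W, Std3→X, Std4→W, Std5→Y; Nexon's induced payoffs 17, 7, 9, 9, 11; outcome (Std1, X), payoffs (17, 12).
If Orbyt leads: Nexon's best replies are W→Std4, X→Std2, Y→Std1, Z→Std4; Orbyt's induced payoffs 17, 5, 5, 9; outcome (Std4, W), payoffs (9, 17).
Nexon gets 17 moving first and 9 moving second, so Nexon prefers to move first.

first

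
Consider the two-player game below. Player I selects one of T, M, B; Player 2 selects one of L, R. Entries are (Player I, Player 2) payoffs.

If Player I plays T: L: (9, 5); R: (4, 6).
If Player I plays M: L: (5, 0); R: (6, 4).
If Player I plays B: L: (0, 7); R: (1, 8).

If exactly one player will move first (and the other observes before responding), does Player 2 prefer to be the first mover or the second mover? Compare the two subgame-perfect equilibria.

first

If Player I leads: Player 2's best replies are T→R, M→R, B→R; Player I's induced payoffs 4, 6, 1; outcome (M, R), payoffs (6, 4).
If Player 2 leads: Player I's best replies are L→T, R→M; Player 2's induced payoffs 5, 4; outcome (T, L), payoffs (9, 5).
Player 2 gets 5 moving first and 4 moving second, so Player 2 prefers to move first.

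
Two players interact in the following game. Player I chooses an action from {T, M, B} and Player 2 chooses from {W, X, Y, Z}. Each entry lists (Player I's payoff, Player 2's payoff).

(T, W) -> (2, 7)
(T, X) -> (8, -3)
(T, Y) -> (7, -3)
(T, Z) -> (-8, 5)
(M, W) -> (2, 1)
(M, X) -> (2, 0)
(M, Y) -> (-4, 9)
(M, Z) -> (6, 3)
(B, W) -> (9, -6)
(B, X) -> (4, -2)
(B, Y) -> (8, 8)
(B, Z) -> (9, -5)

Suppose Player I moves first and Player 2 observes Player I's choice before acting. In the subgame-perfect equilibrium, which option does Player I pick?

B

Player 2 best-responds to each possible Player I move:
- T: Player 2 compares 7, -3, -3, 5 and picks W; Player I would get 2.
- M: Player 2 compares 1, 0, 9, 3 and picks Y; Player I would get -4.
- B: Player 2 compares -6, -2, 8, -5 and picks Y; Player I would get 8.
Maximizing over 2, -4, 8, Player I chooses B. Subgame-perfect outcome: (B, Y) with payoffs (8, 8).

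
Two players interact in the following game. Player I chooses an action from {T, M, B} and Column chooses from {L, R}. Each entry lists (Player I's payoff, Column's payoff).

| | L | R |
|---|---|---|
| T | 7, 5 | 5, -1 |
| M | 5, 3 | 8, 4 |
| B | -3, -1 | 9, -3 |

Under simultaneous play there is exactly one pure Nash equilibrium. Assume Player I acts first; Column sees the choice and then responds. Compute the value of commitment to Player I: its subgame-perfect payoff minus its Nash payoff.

Solve by backward induction (Player I leads).
- T → Column plays L (best of 5, -1); Player I gets 7.
- M → Column plays R (best of 3, 4); Player I gets 8.
- B → Column plays L (best of -1, -3); Player I gets -3.
Player I's induced payoffs are 7, 8, -3, so Player I commits to M. Subgame-perfect outcome: (M, R) with payoffs (8, 4).
Now find the simultaneous Nash equilibrium.
Player I's best replies: L→T; R→B.
Column's best replies: T→L; M→R; B→L.
Only (T, L) has each player best-responding; Nash payoffs (7, 5).
Player I's commitment gain: 8 − 7 = 1.

1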